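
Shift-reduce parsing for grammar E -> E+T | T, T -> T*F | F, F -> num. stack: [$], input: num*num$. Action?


no handle on stack; shift 'num'
Action: shift


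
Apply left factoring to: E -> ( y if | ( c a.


Common prefix: '('
Factored: E -> ( E', E' -> y if | c a


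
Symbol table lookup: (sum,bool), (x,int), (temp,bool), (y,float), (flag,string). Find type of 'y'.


Lookup 'y' → type float


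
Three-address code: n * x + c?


Break into single-operator statements:
t1 = n * x
t2 = t1 + c


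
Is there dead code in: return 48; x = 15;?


statement follows a return and is unreachable
Dead: 'x = 15'


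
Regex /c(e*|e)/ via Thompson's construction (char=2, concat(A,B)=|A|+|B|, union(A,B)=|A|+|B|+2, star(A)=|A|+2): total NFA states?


Syntax tree has 3 char leaf(s), 1 union(s), 1 star(s)
chars contribute 3×2 = 6; each union adds +2; each star adds +2
Total: 6 + 2 + 2 = 10 states


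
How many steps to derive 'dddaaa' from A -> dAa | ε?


Derivation: A => dAa => ddAaa => dddAaaa => dddaaa
Steps: 4


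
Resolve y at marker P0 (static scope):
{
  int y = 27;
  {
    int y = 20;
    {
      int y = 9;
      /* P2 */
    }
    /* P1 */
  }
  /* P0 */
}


y declared in the same block as P0
y = 27


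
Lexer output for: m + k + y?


Scan left to right, longest-match per lexeme
Tokens: ID(m), OP(+), ID(k), OP(+), ID(y)


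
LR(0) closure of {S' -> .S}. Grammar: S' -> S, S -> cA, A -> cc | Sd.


Start: S' -> .S
For each item with dot before a nonterminal B, add B -> .γ for every B-production
Closure: [S' -> .S, S -> .cA]


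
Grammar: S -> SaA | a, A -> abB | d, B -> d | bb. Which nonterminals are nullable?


A nonterminal is nullable iff some alternative derives ε (directly, or every symbol in it is nullable)
Nullable: {}


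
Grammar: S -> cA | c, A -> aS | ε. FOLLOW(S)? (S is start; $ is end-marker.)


$ ∈ FOLLOW(S). For each A -> αBβ: add FIRST(β)\{ε} to FOLLOW(B); if β nullable, add FOLLOW(A).
FOLLOW(S) = {$}


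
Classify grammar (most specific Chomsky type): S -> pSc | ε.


Single nonterminal LHS, but p^n c^n is not regular
Classification: Type 2 (Context-Free)


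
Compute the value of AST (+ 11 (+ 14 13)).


Evaluate inner: (+ 14 13) = 27
Evaluate root: (+ 11 27) = 38
Result: 38


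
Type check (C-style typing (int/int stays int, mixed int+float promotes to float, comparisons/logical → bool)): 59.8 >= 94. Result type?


Operand types: float >= int
Rule: comparison yields bool
Result type: bool


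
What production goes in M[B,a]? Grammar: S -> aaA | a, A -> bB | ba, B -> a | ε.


For [B, a]: 'a' ∈ FIRST(a)
Entry: B -> a


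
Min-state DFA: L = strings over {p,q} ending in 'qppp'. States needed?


Track the longest suffix of input matching a prefix of 'qppp': 5 classes (prefixes of length 0..4)
Minimal DFA: 5 states


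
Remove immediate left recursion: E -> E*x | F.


Left-recursive alternatives: E*x; non-recursive: F
Introduce E': E -> FE', E' -> *xE' | ε


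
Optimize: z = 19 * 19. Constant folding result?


19 * 19 = 361 at compile time
Optimized: z = 361


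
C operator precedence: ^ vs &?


'&' is bitwise AND (level 5); '^' is bitwise XOR (level 4)
Higher level binds tighter
'&' has higher precedence than '^'


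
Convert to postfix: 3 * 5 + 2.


Left to right (same or higher precedence on left)
Postfix: 3 5 * 2 +


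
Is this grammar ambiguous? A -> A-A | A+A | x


'x-x+x' has two parse trees (no precedence encoded between - and +)
Ambiguous


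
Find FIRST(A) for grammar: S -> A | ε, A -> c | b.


Per alternative of A: FIRST(c) = {c}; FIRST(b) = {b}
FIRST(A) = {b, c}


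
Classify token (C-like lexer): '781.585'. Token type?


Pattern: digits with a decimal point
Type: FLOAT_LITERAL


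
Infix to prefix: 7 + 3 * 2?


'*' binds tighter: tree is (+ 7 (* 3 2))
Prefix: + 7 * 3 2


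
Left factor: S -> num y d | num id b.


Common prefix: 'num'
Factored: S -> num S', S' -> y d | id b


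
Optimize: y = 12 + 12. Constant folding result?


12 + 12 = 24 at compile time
Optimized: y = 24


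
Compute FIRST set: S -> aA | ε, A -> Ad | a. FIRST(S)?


Per alternative of S: FIRST(aA) = {a}; FIRST(ε) = {ε}
FIRST(S) = {a, ε}


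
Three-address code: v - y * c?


Break into single-operator statements:
t1 = y * c
t2 = v - t1


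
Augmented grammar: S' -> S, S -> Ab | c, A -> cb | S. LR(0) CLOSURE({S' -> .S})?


Start: S' -> .S
For each item with dot before a nonterminal B, add B -> .γ for every B-production
Closure: [S' -> .S, S -> .Ab, S -> .c, A -> .cb, A -> .S]


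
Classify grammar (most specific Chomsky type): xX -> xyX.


LHS has context (more than one symbol) and |LHS| ≤ |RHS|
Classification: Type 1 (Context-Sensitive)


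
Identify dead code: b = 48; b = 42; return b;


first assignment to b is overwritten before any read
Dead: 'b = 48'


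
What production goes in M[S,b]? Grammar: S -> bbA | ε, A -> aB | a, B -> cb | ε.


For [S, b]: 'b' ∈ FIRST(bbA)
Entry: S -> bbA


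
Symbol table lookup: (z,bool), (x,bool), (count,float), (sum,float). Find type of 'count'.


Lookup 'count' → type float


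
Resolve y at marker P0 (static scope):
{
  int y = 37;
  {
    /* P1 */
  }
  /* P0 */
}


y declared in the same block as P0
y = 37


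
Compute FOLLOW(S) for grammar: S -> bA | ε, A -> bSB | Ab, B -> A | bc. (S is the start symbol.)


$ ∈ FOLLOW(S). For each A -> αBβ: add FIRST(β)\{ε} to FOLLOW(B); if β nullable, add FOLLOW(A).
FOLLOW(S) = {$, b}


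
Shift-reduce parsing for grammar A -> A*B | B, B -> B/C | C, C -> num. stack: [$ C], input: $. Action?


'C' (not preceded by B/) is the handle for B -> C
Action: reduce (B -> C)


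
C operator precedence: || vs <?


'<' is relational (level 7); '||' is logical OR (level 1)
Higher level binds tighter
'<' has higher precedence than '||'


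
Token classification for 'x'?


Pattern: letter/underscore followed by alphanumerics, not a keyword
Type: IDENTIFIER


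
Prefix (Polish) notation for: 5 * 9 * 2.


left-to-right (same/higher precedence on left): tree is (* (* 5 9) 2)
Prefix: * * 5 9 2


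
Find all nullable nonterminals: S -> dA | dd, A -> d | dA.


A nonterminal is nullable iff some alternative derives ε (directly, or every symbol in it is nullable)
Nullable: {}


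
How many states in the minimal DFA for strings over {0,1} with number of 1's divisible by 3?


Track (count of 1) mod 3: states 0..2, accept at 0
Minimal DFA: 3 states


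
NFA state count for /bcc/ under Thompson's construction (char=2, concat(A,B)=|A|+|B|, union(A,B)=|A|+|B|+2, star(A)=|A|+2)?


Syntax tree has 3 char leaf(s), 0 union(s), 0 star(s)
chars contribute 3×2 = 6; each union adds +2; each star adds +2
Total: 6 + 0 + 0 = 6 states


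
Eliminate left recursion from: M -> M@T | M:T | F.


Left-recursive alternatives: M@T, M:T; non-recursive: F
Introduce M': M -> FM', M' -> @TM' | :TM' | ε


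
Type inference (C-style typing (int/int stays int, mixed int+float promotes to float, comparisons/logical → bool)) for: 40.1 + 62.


Operand types: float + int
Rule: mixed int/float promotes to float; int/int stays int
Result type: float


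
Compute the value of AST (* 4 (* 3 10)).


Evaluate inner: (* 3 10) = 30
Evaluate root: (* 4 30) = 120
Result: 120


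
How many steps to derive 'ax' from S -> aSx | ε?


Derivation: S => aSx => ax
Steps: 2


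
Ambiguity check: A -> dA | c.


right-linear, alternatives start with distinct terminals 'd' vs 'c': unique leftmost derivation
Unambiguous


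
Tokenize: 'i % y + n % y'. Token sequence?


Scan left to right, longest-match per lexeme
Tokens: ID(i), OP(%), ID(y), OP(+), ID(n), OP(%), ID(y)


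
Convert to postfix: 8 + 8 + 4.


Left to right (same or higher precedence on left)
Postfix: 8 8 + 4 +


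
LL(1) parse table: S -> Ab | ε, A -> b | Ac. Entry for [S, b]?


For [S, b]: 'b' ∈ FIRST(Ab)
Entry: S -> Ab


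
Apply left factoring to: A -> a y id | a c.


Common prefix: 'a'
Factored: A -> a A', A' -> y id | c


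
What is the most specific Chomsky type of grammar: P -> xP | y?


Right-linear: every RHS is a terminal or a terminal followed by one nonterminal
Classification: Type 3 (Regular)


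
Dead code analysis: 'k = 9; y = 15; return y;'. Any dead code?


k is assigned but never read
Dead: 'k = 9'


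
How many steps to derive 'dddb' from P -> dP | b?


Derivation: P => dP => ddP => dddP => dddb
Steps: 4


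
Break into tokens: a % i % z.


Scan left to right, longest-match per lexeme
Tokens: ID(a), OP(%), ID(i), OP(%), ID(z)


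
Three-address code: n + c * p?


Break into single-operator statements:
t1 = c * p
t2 = n + t1


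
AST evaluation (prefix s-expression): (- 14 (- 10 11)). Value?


Evaluate inner: (- 10 11) = -1
Evaluate root: (- 14 -1) = 15
Result: 15


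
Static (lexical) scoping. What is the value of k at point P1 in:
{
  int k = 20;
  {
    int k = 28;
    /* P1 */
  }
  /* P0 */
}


k declared in the same block as P1
k = 28


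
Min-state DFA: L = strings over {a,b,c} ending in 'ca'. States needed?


Track the longest suffix of input matching a prefix of 'ca': 3 classes (prefixes of length 0..2)
Minimal DFA: 3 states


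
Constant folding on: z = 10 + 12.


10 + 12 = 22 at compile time
Optimized: z = 22


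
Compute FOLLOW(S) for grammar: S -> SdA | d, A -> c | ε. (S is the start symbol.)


$ ∈ FOLLOW(S). For each A -> αBβ: add FIRST(β)\{ε} to FOLLOW(B); if β nullable, add FOLLOW(A).
FOLLOW(S) = {$, d}


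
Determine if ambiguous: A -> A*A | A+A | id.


'id*id+id' has two parse trees (no precedence encoded between * and +)
Ambiguous


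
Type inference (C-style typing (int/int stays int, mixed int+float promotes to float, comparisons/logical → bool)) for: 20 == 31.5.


Operand types: int == float
Rule: comparison yields bool
Result type: bool


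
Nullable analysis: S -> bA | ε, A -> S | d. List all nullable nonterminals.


A nonterminal is nullable iff some alternative derives ε (directly, or every symbol in it is nullable)
Nullable: {A, S}


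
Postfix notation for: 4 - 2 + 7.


Left to right (same or higher precedence on left)
Postfix: 4 2 - 7 +


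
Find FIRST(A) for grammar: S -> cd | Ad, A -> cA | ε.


Per alternative of A: FIRST(cA) = {c}; FIRST(ε) = {ε}
FIRST(A) = {c, ε}


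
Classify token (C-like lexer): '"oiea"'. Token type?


Pattern: double-quoted sequence
Type: STRING_LITERAL


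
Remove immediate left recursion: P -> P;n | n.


Left-recursive alternatives: P;n; non-recursive: n
Introduce P': P -> nP', P' -> ;nP' | ε


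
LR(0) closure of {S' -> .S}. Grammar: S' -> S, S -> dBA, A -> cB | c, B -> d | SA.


Start: S' -> .S
For each item with dot before a nonterminal B, add B -> .γ for every B-production
Closure: [S' -> .S, S -> .dBA]


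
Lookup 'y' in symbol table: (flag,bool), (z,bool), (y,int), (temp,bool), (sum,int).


Lookup 'y' → type int


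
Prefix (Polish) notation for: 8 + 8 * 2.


'*' binds tighter: tree is (+ 8 (* 8 2))
Prefix: + 8 * 8 2


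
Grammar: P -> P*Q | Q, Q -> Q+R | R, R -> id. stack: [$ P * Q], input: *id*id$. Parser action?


handle 'P*Q' on top; lookahead ∈ FOLLOW(P) = {*, $}
Action: reduce (P -> P*Q)


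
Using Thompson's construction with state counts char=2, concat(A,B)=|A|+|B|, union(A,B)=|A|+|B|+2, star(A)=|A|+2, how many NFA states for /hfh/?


Syntax tree has 3 char leaf(s), 0 union(s), 0 star(s)
chars contribute 3×2 = 6; each union adds +2; each star adds +2
Total: 6 + 0 + 0 = 6 states


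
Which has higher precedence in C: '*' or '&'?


'*' is multiplicative (level 10); '&' is bitwise AND (level 5)
Higher level binds tighter
'*' has higher precedence than '&'


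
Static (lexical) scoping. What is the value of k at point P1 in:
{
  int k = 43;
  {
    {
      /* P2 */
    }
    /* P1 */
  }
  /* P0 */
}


P1's block does not declare k; resolves to the enclosing declaration at depth 0
k = 43


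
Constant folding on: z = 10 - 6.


10 - 6 = 4 at compile time
Optimized: z = 4


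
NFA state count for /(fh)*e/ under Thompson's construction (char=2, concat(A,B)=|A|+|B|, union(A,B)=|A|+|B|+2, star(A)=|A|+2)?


Syntax tree has 3 char leaf(s), 0 union(s), 1 star(s)
chars contribute 3×2 = 6; each union adds +2; each star adds +2
Total: 6 + 0 + 2 = 8 states


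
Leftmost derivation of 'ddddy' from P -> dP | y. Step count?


Derivation: P => dP => ddP => dddP => ddddP => ddddy
Steps: 5


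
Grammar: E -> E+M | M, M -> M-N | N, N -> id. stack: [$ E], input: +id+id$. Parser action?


shift '+' to continue E -> E+M
Action: shift


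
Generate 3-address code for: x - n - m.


Break into single-operator statements:
t1 = x - n
t2 = t1 - m


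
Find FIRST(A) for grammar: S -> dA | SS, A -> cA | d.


Per alternative of A: FIRST(cA) = {c}; FIRST(d) = {d}
FIRST(A) = {c, d}


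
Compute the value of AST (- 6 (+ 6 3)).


Evaluate inner: (+ 6 3) = 9
Evaluate root: (- 6 9) = -3
Result: -3


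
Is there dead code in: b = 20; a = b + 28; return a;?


b is read by a's definition; a is returned
No dead code


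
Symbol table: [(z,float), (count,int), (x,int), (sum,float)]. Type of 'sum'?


Lookup 'sum' → type float


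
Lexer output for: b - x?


Scan left to right, longest-match per lexeme
Tokens: ID(b), OP(-), ID(x)


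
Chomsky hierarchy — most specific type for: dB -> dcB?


LHS has context (more than one symbol) and |LHS| ≤ |RHS|
Classification: Type 1 (Context-Sensitive)


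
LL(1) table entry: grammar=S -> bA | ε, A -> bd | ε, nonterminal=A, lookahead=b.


For [A, b]: 'b' ∈ FIRST(bd)
Entry: A -> bd


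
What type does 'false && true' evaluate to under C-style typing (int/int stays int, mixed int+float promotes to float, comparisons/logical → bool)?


Operand types: bool && bool
Rule: logical operators take bool operands and yield bool
Result type: bool


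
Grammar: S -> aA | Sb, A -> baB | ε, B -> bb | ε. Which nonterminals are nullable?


A nonterminal is nullable iff some alternative derives ε (directly, or every symbol in it is nullable)
Nullable: {A, B}


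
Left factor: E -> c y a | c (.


Common prefix: 'c'
Factored: E -> c E', E' -> y a | (


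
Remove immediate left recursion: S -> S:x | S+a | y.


Left-recursive alternatives: S:x, S+a; non-recursive: y
Introduce S': S -> yS', S' -> :xS' | +aS' | ε


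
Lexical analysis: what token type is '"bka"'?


Pattern: double-quoted sequence
Type: STRING_LITERAL


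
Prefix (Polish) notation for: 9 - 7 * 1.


'*' binds tighter: tree is (- 9 (* 7 1))
Prefix: - 9 * 7 1


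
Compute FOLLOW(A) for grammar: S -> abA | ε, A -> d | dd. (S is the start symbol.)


$ ∈ FOLLOW(S). For each A -> αBβ: add FIRST(β)\{ε} to FOLLOW(B); if β nullable, add FOLLOW(A).
FOLLOW(A) = {$}


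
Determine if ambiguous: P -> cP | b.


right-linear, alternatives start with distinct terminals 'c' vs 'b': unique leftmost derivation
Unambiguous


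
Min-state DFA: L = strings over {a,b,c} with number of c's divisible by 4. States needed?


Track (count of c) mod 4: states 0..3, accept at 0
Minimal DFA: 4 states


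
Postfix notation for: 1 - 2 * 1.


* has higher precedence, evaluate 2*1 first
Postfix: 1 2 1 * -


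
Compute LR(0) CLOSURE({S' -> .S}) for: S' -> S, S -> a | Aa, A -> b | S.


Start: S' -> .S
For each item with dot before a nonterminal B, add B -> .γ for every B-production
Closure: [S' -> .S, S -> .a, S -> .Aa, A -> .b, A -> .S]


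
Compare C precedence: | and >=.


'>=' is relational (level 7); '|' is bitwise OR (level 3)
Higher level binds tighter
'>=' has higher precedence than '|'


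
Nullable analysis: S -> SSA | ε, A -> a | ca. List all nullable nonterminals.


A nonterminal is nullable iff some alternative derives ε (directly, or every symbol in it is nullable)
Nullable: {S}


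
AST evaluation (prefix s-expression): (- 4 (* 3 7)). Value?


Evaluate inner: (* 3 7) = 21
Evaluate root: (- 4 21) = -17
Result: -17


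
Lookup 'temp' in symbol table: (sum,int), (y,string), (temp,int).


Lookup 'temp' → type int


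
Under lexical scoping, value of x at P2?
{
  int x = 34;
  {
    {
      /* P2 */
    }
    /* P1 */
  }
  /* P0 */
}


P2's block does not declare x; resolves to the enclosing declaration at depth 0
x = 34


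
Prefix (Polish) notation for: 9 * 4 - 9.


left-to-right (same/higher precedence on left): tree is (- (* 9 4) 9)
Prefix: - * 9 4 9


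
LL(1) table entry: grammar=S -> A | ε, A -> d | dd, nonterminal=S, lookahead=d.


For [S, d]: 'd' ∈ FIRST(A)
Entry: S -> A


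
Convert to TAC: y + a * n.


Break into single-operator statements:
t1 = a * n
t2 = y + t1


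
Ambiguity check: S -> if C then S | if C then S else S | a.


dangling else: 'if C then if C then a else a' parses two ways
Ambiguous


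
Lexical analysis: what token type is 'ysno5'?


Pattern: letter/underscore followed by alphanumerics, not a keyword
Type: IDENTIFIER


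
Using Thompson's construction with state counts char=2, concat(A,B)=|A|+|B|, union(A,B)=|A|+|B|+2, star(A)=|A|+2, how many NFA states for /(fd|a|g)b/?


Syntax tree has 5 char leaf(s), 2 union(s), 0 star(s)
chars contribute 5×2 = 10; each union adds +2; each star adds +2
Total: 10 + 4 + 0 = 14 states


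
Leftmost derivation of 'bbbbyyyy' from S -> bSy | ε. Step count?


Derivation: S => bSy => bbSyy => bbbSyyy => bbbbSyyyy => bbbbyyyy
Steps: 5


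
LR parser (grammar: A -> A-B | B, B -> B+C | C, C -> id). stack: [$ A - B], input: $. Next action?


handle 'A-B' on top; lookahead ∈ FOLLOW(A) = {-, $}
Action: reduce (A -> A-B)


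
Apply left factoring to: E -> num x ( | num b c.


Common prefix: 'num'
Factored: E -> num E', E' -> x ( | b c


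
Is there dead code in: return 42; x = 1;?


statement follows a return and is unreachable
Dead: 'x = 1'


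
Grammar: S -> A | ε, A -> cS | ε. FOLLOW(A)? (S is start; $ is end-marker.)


$ ∈ FOLLOW(S). For each A -> αBβ: add FIRST(β)\{ε} to FOLLOW(B); if β nullable, add FOLLOW(A).
FOLLOW(A) = {$}


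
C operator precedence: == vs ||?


'==' is equality (level 6); '||' is logical OR (level 1)
Higher level binds tighter
'==' has higher precedence than '||'


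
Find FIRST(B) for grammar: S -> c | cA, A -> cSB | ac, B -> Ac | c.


Per alternative of B: FIRST(Ac) = {a, c}; FIRST(c) = {c}
FIRST(B) = {a, c}


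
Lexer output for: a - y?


Scan left to right, longest-match per lexeme
Tokens: ID(a), OP(-), ID(y)


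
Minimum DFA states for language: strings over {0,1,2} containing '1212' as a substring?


KMP-style automaton: 4 progress states + 1 absorbing accept = 5
Minimal DFA: 5 states


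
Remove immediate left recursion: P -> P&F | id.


Left-recursive alternatives: P&F; non-recursive: id
Introduce P': P -> idP', P' -> &FP' | ε


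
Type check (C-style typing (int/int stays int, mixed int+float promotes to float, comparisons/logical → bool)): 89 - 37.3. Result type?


Operand types: int - float
Rule: mixed int/float promotes to float; int/int stays int
Result type: float


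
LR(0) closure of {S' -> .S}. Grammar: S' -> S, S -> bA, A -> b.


Start: S' -> .S
For each item with dot before a nonterminal B, add B -> .γ for every B-production
Closure: [S' -> .S, S -> .bA]


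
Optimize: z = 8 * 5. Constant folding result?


8 * 5 = 40 at compile time
Optimized: z = 40


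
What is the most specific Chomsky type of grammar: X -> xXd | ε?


Single nonterminal LHS, but x^n d^n is not regular
Classification: Type 2 (Context-Free)


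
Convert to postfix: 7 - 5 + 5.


Left to right (same or higher precedence on left)
Postfix: 7 5 - 5 +


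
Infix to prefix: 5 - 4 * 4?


'*' binds tighter: tree is (- 5 (* 4 4))
Prefix: - 5 * 4 4


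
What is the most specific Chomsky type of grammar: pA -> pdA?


LHS has context (more than one symbol) and |LHS| ≤ |RHS|
Classification: Type 1 (Context-Sensitive)


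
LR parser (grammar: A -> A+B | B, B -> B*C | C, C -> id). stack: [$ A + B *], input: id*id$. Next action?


no handle; shift 'id'
Action: shift


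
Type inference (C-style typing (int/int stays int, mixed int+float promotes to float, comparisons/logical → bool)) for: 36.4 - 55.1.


Operand types: float - float
Rule: mixed int/float promotes to float; int/int stays int
Result type: float


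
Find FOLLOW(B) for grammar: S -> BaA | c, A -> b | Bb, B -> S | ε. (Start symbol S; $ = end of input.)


$ ∈ FOLLOW(S). For each A -> αBβ: add FIRST(β)\{ε} to FOLLOW(B); if β nullable, add FOLLOW(A).
FOLLOW(B) = {a, b}


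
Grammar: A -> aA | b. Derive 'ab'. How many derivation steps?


Derivation: A => aA => ab
Steps: 2


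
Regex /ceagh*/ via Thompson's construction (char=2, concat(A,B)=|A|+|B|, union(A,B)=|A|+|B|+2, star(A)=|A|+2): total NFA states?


Syntax tree has 5 char leaf(s), 0 union(s), 1 star(s)
chars contribute 5×2 = 10; each union adds +2; each star adds +2
Total: 10 + 0 + 2 = 12 states


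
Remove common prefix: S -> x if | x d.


Common prefix: 'x'
Factored: S -> x S', S' -> if | d


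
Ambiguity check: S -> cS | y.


right-linear, alternatives start with distinct terminals 'c' vs 'y': unique leftmost derivation
Unambiguous


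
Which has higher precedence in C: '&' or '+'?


'+' is additive (level 9); '&' is bitwise AND (level 5)
Higher level binds tighter
'+' has higher precedence than '&'


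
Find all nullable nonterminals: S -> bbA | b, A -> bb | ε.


A nonterminal is nullable iff some alternative derives ε (directly, or every symbol in it is nullable)
Nullable: {A}


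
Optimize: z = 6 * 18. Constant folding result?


6 * 18 = 108 at compile time
Optimized: z = 108


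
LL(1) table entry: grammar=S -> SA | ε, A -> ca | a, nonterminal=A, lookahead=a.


For [A, a]: 'a' ∈ FIRST(a)
Entry: A -> a


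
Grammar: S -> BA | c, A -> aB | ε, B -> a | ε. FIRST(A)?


Per alternative of A: FIRST(aB) = {a}; FIRST(ε) = {ε}
FIRST(A) = {a, ε}


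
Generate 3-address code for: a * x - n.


Break into single-operator statements:
t1 = a * x
t2 = t1 - n


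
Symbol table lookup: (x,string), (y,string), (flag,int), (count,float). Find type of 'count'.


Lookup 'count' → type float


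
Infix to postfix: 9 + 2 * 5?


* has higher precedence, evaluate 2*5 first
Postfix: 9 2 5 * +


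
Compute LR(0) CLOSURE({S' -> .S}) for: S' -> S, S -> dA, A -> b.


Start: S' -> .S
For each item with dot before a nonterminal B, add B -> .γ for every B-production
Closure: [S' -> .S, S -> .dA]


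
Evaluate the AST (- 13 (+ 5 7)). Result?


Evaluate inner: (+ 5 7) = 12
Evaluate root: (- 13 12) = 1
Result: 1


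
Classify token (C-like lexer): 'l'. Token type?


Pattern: letter/underscore followed by alphanumerics, not a keyword
Type: IDENTIFIER


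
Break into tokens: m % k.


Scan left to right, longest-match per lexeme
Tokens: ID(m), OP(%), ID(k)


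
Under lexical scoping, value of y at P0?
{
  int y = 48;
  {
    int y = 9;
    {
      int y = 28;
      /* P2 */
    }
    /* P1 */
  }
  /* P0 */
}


y declared in the same block as P0
y = 48


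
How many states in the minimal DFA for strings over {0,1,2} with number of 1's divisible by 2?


Track (count of 1) mod 2: states 0..1, accept at 0
Minimal DFA: 2 states


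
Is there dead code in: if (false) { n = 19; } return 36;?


condition is constant false, so the whole block is unreachable
Dead: 'if (false) { n = 19; }'


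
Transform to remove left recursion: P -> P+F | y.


Left-recursive alternatives: P+F; non-recursive: y
Introduce P': P -> yP', P' -> +FP' | ε


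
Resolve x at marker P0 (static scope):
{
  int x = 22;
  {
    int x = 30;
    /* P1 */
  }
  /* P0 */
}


x declared in the same block as P0
x = 22


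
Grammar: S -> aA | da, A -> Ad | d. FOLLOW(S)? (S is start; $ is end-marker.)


$ ∈ FOLLOW(S). For each A -> αBβ: add FIRST(β)\{ε} to FOLLOW(B); if β nullable, add FOLLOW(A).
FOLLOW(S) = {$}


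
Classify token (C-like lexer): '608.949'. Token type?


Pattern: digits with a decimal point
Type: FLOAT_LITERAL


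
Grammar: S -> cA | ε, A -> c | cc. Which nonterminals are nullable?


A nonterminal is nullable iff some alternative derives ε (directly, or every symbol in it is nullable)
Nullable: {S}


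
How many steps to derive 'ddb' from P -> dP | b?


Derivation: P => dP => ddP => ddb
Steps: 3


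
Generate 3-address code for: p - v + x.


Break into single-operator statements:
t1 = p - v
t2 = t1 + x


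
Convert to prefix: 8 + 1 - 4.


left-to-right (same/higher precedence on left): tree is (- (+ 8 1) 4)
Prefix: - + 8 1 4


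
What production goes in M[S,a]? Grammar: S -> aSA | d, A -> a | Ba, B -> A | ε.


For [S, a]: 'a' ∈ FIRST(aSA)
Entry: S -> aSA


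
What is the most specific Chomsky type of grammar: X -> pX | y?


Right-linear: every RHS is a terminal or a terminal followed by one nonterminal
Classification: Type 3 (Regular)


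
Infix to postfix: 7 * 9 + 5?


Left to right (same or higher precedence on left)
Postfix: 7 9 * 5 +


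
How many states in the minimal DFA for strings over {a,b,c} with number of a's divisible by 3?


Track (count of a) mod 3: states 0..2, accept at 0
Minimal DFA: 3 states


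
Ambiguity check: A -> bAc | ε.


balanced b^n…c^n: each string has a unique parse
Unambiguous


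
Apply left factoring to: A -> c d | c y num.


Common prefix: 'c'
Factored: A -> c A', A' -> d | y num


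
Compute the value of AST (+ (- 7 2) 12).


Evaluate inner: (- 7 2) = 5
Evaluate root: (+ 5 12) = 17
Result: 17


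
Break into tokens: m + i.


Scan left to right, longest-match per lexeme
Tokens: ID(m), OP(+), ID(i)


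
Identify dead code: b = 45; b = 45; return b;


first assignment to b is overwritten before any read
Dead: 'b = 45'


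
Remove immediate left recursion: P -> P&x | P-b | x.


Left-recursive alternatives: P&x, P-b; non-recursive: x
Introduce P': P -> xP', P' -> &xP' | -bP' | ε


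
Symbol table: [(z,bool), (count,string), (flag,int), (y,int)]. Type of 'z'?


Lookup 'z' → type bool


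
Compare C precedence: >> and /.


'/' is multiplicative (level 10); '>>' is shift (level 8)
Higher level binds tighter
'/' has higher precedence than '>>'


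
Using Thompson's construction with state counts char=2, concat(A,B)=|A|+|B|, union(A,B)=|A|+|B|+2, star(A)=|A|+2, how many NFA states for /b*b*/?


Syntax tree has 2 char leaf(s), 0 union(s), 2 star(s)
chars contribute 2×2 = 4; each union adds +2; each star adds +2
Total: 4 + 0 + 4 = 8 states


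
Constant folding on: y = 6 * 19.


6 * 19 = 114 at compile time
Optimized: y = 114


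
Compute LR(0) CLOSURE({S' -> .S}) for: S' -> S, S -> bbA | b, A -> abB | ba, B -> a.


Start: S' -> .S
For each item with dot before a nonterminal B, add B -> .γ for every B-production
Closure: [S' -> .S, S -> .bbA, S -> .b]


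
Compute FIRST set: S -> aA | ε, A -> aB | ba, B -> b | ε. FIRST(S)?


Per alternative of S: FIRST(aA) = {a}; FIRST(ε) = {ε}
FIRST(S) = {a, ε}


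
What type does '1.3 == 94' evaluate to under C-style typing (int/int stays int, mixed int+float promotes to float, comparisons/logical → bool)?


Operand types: float == int
Rule: comparison yields bool
Result type: bool


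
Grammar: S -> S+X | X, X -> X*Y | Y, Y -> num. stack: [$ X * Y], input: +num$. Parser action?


handle 'X*Y' on top
Action: reduce (X -> X*Y)


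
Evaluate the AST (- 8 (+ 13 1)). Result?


Evaluate inner: (+ 13 1) = 14
Evaluate root: (- 8 14) = -6
Result: -6


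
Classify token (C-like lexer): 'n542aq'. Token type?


Pattern: letter/underscore followed by alphanumerics, not a keyword
Type: IDENTIFIER


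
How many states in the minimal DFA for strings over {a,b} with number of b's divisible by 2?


Track (count of b) mod 2: states 0..1, accept at 0
Minimal DFA: 2 states


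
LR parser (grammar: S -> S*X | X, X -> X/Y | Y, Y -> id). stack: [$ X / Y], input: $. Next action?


handle 'X/Y' on top
Action: reduce (X -> X/Y)


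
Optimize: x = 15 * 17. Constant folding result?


15 * 17 = 255 at compile time
Optimized: x = 255


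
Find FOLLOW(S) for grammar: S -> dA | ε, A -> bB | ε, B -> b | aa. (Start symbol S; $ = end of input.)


$ ∈ FOLLOW(S). For each A -> αBβ: add FIRST(β)\{ε} to FOLLOW(B); if β nullable, add FOLLOW(A).
FOLLOW(S) = {$}


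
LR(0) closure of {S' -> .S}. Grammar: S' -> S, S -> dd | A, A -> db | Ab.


Start: S' -> .S
For each item with dot before a nonterminal B, add B -> .γ for every B-production
Closure: [S' -> .S, S -> .dd, S -> .A, A -> .db, A -> .Ab]


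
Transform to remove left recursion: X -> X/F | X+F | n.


Left-recursive alternatives: X/F, X+F; non-recursive: n
Introduce X': X -> nX', X' -> /FX' | +FX' | ε


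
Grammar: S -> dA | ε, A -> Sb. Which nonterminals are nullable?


A nonterminal is nullable iff some alternative derives ε (directly, or every symbol in it is nullable)
Nullable: {S}


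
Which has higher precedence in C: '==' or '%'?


'%' is multiplicative (level 10); '==' is equality (level 6)
Higher level binds tighter
'%' has higher precedence than '=='


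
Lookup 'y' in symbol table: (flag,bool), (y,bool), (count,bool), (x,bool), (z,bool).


Lookup 'y' → type bool


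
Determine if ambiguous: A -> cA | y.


right-linear, alternatives start with distinct terminals 'c' vs 'y': unique leftmost derivation
Unambiguous


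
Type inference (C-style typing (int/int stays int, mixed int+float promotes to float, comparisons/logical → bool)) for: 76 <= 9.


Operand types: int <= int
Rule: comparison yields bool
Result type: bool


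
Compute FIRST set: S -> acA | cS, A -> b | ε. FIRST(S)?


Per alternative of S: FIRST(acA) = {a}; FIRST(cS) = {c}
FIRST(S) = {a, c}


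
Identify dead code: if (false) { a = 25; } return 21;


condition is constant false, so the whole block is unreachable
Dead: 'if (false) { a = 25; }'


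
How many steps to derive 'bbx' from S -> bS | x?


Derivation: S => bS => bbS => bbx
Steps: 3


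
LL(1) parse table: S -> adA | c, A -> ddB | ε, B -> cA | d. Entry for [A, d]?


For [A, d]: 'd' ∈ FIRST(ddB)
Entry: A -> ddB


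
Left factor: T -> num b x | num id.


Common prefix: 'num'
Factored: T -> num T', T' -> b x | id


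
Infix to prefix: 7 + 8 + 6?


left-to-right (same/higher precedence on left): tree is (+ (+ 7 8) 6)
Prefix: + + 7 8 6


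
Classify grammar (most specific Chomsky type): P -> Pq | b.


Left-linear: every RHS is a terminal or one nonterminal followed by a terminal
Classification: Type 3 (Regular)


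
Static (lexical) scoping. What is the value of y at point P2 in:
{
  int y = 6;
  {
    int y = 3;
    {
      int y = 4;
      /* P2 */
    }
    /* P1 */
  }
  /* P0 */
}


y declared in the same block as P2
y = 4


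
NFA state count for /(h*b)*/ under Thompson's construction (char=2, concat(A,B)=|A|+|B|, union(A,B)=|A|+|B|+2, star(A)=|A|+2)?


Syntax tree has 2 char leaf(s), 0 union(s), 2 star(s)
chars contribute 2×2 = 4; each union adds +2; each star adds +2
Total: 4 + 0 + 4 = 8 states


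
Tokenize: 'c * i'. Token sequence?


Scan left to right, longest-match per lexeme
Tokens: ID(c), OP(*), ID(i)


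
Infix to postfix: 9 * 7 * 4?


Left to right (same or higher precedence on left)
Postfix: 9 7 * 4 *


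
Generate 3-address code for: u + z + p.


Break into single-operator statements:
t1 = u + z
t2 = t1 + p


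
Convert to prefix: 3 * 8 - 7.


left-to-right (same/higher precedence on left): tree is (- (* 3 8) 7)
Prefix: - * 3 8 7


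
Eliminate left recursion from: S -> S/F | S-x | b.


Left-recursive alternatives: S/F, S-x; non-recursive: b
Introduce S': S -> bS', S' -> /FS' | -xS' | ε


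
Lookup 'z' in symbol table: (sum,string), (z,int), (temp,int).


Lookup 'z' → type int


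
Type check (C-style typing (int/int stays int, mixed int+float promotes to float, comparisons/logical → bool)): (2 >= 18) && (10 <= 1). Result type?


Operand types: bool && bool
Rule: logical operators take bool operands and yield bool
Result type: bool


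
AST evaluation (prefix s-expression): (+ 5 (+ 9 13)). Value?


Evaluate inner: (+ 9 13) = 22
Evaluate root: (+ 5 22) = 27
Result: 27


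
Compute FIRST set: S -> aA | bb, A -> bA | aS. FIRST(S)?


Per alternative of S: FIRST(aA) = {a}; FIRST(bb) = {b}
FIRST(S) = {a, b}


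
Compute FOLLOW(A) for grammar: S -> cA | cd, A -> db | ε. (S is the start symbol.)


$ ∈ FOLLOW(S). For each A -> αBβ: add FIRST(β)\{ε} to FOLLOW(B); if β nullable, add FOLLOW(A).
FOLLOW(A) = {$}


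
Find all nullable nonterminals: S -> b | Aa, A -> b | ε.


A nonterminal is nullable iff some alternative derives ε (directly, or every symbol in it is nullable)
Nullable: {A}


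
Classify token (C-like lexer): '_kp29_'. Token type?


Pattern: letter/underscore followed by alphanumerics, not a keyword
Type: IDENTIFIER


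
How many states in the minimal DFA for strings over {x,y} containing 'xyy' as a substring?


KMP-style automaton: 3 progress states + 1 absorbing accept = 4
Minimal DFA: 4 states


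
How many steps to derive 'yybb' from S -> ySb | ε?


Derivation: S => ySb => yySbb => yybb
Steps: 3


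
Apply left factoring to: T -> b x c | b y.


Common prefix: 'b'
Factored: T -> b T', T' -> x c | y


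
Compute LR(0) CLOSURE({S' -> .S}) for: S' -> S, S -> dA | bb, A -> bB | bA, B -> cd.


Start: S' -> .S
For each item with dot before a nonterminal B, add B -> .γ for every B-production
Closure: [S' -> .S, S -> .dA, S -> .bb]


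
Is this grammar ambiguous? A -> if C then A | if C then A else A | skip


dangling else: 'if C then if C then skip else skip' parses two ways
Ambiguous


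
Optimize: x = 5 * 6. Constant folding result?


5 * 6 = 30 at compile time
Optimized: x = 30


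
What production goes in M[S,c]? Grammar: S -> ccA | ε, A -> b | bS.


For [S, c]: 'c' ∈ FIRST(ccA)
Entry: S -> ccA


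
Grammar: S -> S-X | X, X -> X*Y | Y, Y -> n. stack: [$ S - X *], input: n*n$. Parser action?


no handle; shift 'n'
Action: shift


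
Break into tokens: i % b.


Scan left to right, longest-match per lexeme
Tokens: ID(i), OP(%), ID(b)


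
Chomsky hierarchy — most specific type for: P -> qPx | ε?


Single nonterminal LHS, but q^n x^n is not regular
Classification: Type 2 (Context-Free)


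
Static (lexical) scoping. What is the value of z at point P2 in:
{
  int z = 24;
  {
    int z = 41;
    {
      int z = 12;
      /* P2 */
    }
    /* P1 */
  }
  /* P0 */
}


z declared in the same block as P2
z = 12


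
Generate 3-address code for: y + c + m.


Break into single-operator statements:
t1 = y + c
t2 = t1 + m


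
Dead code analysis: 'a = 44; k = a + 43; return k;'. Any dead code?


a is read by k's definition; k is returned
No dead code


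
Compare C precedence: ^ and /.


'/' is multiplicative (level 10); '^' is bitwise XOR (level 4)
Higher level binds tighter
'/' has higher precedence than '^'


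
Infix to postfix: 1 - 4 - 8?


Left to right (same or higher precedence on left)
Postfix: 1 4 - 8 -


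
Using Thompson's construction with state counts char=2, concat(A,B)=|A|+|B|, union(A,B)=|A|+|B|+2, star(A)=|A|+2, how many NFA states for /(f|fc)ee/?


Syntax tree has 5 char leaf(s), 1 union(s), 0 star(s)
chars contribute 5×2 = 10; each union adds +2; each star adds +2
Total: 10 + 2 + 0 = 12 states


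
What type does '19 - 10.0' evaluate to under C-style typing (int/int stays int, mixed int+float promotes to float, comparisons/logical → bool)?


Operand types: int - float
Rule: mixed int/float promotes to float; int/int stays int
Result type: float


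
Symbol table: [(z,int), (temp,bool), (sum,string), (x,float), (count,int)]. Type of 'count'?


Lookup 'count' → type int


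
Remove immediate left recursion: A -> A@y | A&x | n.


Left-recursive alternatives: A@y, A&x; non-recursive: n
Introduce A': A -> nA', A' -> @yA' | &xA' | ε


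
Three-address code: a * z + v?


Break into single-operator statements:
t1 = a * z
t2 = t1 + v


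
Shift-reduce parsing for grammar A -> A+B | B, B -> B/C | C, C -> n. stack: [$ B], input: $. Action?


lookahead ∉ {/} so B won't extend; reduce A -> B
Action: reduce (A -> B)


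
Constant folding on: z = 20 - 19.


20 - 19 = 1 at compile time
Optimized: z = 1


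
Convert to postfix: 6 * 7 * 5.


Left to right (same or higher precedence on left)
Postfix: 6 7 * 5 *


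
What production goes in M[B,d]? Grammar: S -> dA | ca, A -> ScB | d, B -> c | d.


For [B, d]: 'd' ∈ FIRST(d)
Entry: B -> d


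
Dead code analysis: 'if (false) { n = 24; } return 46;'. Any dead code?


condition is constant false, so the whole block is unreachable
Dead: 'if (false) { n = 24; }'


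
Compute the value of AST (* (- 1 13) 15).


Evaluate inner: (- 1 13) = -12
Evaluate root: (* -12 15) = -180
Result: -180


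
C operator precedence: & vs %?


'%' is multiplicative (level 10); '&' is bitwise AND (level 5)
Higher level binds tighter
'%' has higher precedence than '&'


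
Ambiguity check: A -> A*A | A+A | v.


'v*v+v' has two parse trees (no precedence encoded between * and +)
Ambiguous


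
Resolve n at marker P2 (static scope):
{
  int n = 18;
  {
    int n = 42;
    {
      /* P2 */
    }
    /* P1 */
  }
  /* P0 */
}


P2's block does not declare n; resolves to the enclosing declaration at depth 1
n = 42


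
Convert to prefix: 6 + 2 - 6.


left-to-right (same/higher precedence on left): tree is (- (+ 6 2) 6)
Prefix: - + 6 2 6


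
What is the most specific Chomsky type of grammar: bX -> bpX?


LHS has context (more than one symbol) and |LHS| ≤ |RHS|
Classification: Type 1 (Context-Sensitive)


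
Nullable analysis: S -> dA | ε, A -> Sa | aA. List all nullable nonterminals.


A nonterminal is nullable iff some alternative derives ε (directly, or every symbol in it is nullable)
Nullable: {S}


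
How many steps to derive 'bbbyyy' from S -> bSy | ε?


Derivation: S => bSy => bbSyy => bbbSyyy => bbbyyy
Steps: 4


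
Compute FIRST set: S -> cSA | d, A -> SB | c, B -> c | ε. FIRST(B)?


Per alternative of B: FIRST(c) = {c}; FIRST(ε) = {ε}
FIRST(B) = {c, ε}


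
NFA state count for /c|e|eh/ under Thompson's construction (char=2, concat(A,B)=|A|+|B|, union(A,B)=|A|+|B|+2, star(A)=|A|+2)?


Syntax tree has 4 char leaf(s), 2 union(s), 0 star(s)
chars contribute 4×2 = 8; each union adds +2; each star adds +2
Total: 8 + 4 + 0 = 12 states


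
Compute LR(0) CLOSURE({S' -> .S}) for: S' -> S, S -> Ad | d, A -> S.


Start: S' -> .S
For each item with dot before a nonterminal B, add B -> .γ for every B-production
Closure: [S' -> .S, S -> .Ad, S -> .d, A -> .S]
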